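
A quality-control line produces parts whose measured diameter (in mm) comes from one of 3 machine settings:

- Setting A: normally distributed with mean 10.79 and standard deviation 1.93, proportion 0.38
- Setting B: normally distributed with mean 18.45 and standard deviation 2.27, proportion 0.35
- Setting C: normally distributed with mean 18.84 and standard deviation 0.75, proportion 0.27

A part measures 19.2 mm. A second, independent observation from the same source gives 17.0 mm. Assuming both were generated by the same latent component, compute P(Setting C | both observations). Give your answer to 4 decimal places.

The responsibility of component k is π_k f_k(x) divided by Σ_j π_j f_j(x).
Since both observations come from the same component, the likelihood for component k is f_k(x₁)·f_k(x₂).
  L_A = [(1/(1.93·√(2π)))·exp(−(19.2−10.79)²/(2·1.93²)) = 0.206706·exp(-9.49396) = 1.55661e-05] × [0.00116739] = 1.81716e-08
  L_B = [(1/(2.27·√(2π)))·exp(−(19.2−18.45)²/(2·2.27²)) = 0.175745·exp(-0.05458) = 0.16641] × [0.143312] = 0.0238486
  L_C = [(1/(0.75·√(2π)))·exp(−(19.2−18.84)²/(2·0.75²)) = 0.531923·exp(-0.11520) = 0.474043] × [0.0262345] = 0.0124363
Unnormalised posteriors:
  π_A·L_A = 0.38 × 1.81716e-08 = 6.90522e-09
  π_B·L_B = 0.35 × 0.0238486 = 0.00834702
  π_C·L_C = 0.27 × 0.0124363 = 0.0033578
Marginal: 6.90522e-09 + 0.00834702 + 0.0033578 = 0.0117048
So the posterior for Setting C is 0.0033578 / 0.0117048 ≈ 0.2869.

0.2869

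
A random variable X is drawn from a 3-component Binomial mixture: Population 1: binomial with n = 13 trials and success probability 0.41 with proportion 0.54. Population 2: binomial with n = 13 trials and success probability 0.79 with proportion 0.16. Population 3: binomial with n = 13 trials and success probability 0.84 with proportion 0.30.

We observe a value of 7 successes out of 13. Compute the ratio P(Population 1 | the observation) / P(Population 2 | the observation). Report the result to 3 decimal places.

16.833

Only the two components matter; the odds are (π_i f_i(x)) / (π_j f_j(x)).
Evaluate each component's likelihood at the observed value:
  f_1 = 0.140967
  f_2 = 0.0282633
  f_3 = 0.00849556
Odds = (0.54/0.16) × (0.140967/0.0282633) = 3.375 × 4.98762 ≈ 16.833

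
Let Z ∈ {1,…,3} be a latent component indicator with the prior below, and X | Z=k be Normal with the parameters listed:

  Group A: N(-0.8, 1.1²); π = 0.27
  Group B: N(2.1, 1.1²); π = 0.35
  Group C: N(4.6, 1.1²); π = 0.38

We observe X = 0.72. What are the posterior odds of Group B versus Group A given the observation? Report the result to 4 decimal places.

1.5331

Only the two components matter; the odds are (π_i f_i(x)) / (π_j f_j(x)).
Component likelihoods at x = 0.72:
  L_A = 0.139602
  L_B = 0.165102
  L_C = 0.000720853
Odds = (0.35/0.27) × (0.165102/0.139602) = 1.2963 × 1.18266 ≈ 1.5331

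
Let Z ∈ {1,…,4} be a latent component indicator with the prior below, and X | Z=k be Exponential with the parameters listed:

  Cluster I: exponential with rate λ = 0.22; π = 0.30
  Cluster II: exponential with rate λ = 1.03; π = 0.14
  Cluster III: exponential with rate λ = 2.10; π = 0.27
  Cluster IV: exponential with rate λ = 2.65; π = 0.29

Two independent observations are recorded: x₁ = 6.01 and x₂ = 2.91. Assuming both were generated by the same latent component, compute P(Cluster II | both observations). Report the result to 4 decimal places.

By Bayes' theorem, P(k | x) = π_k f_k(x) / Σ_j π_j f_j(x).
Since both observations come from the same component, the likelihood for component k is f_k(x₁)·f_k(x₂).
  p_I = [0.22·e^(−0.22·6.01) = 0.22·e^(−1.3222) = 0.0586406] × [0.115981] = 0.00680121
  p_II = [1.03·e^(−1.03·6.01) = 1.03·e^(−6.1903) = 0.00211069] × [0.0514193] = 0.00010853
  p_III = [2.10·e^(−2.10·6.01) = 2.10·e^(−12.6210) = 6.93408e-06] × [0.0046585] = 3.23024e-08
  p_IV = [2.65·e^(−2.65·6.01) = 2.65·e^(−15.9265) = 3.20963e-07] × [0.00118627] = 3.80749e-10
Prior × likelihood for each component:
  π_I·p_I = 0.30 × 0.00680121 = 0.00204036
  π_II·p_II = 0.14 × 0.00010853 = 1.51942e-05
  π_III·p_III = 0.27 × 3.23024e-08 = 8.72164e-09
  π_IV·p_IV = 0.29 × 3.80749e-10 = 1.10417e-10
Denominator: 0.00204036 + 1.51942e-05 + 8.72164e-09 + 1.10417e-10 = 0.00205556
P(Cluster II | x₁, x₂) ≈ 0.0074

0.0074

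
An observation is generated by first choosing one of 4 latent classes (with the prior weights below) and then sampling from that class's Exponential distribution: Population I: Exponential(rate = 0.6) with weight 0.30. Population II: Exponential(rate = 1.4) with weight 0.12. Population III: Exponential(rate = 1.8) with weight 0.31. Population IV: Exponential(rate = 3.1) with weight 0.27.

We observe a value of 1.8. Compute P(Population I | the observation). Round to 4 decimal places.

By Bayes' theorem, P(k | x) = π_k f_k(x) / Σ_j π_j f_j(x).
Component likelihoods at x = 1.8:
  f_I = 0.6·e^(−0.6·1.8) = 0.6·e^(−1.0800) = 0.203757
  f_II = 1.4·e^(−1.4·1.8) = 1.4·e^(−2.5200) = 0.112643
  f_III = 1.8·e^(−1.8·1.8) = 1.8·e^(−3.2400) = 0.070495
  f_IV = 3.1·e^(−3.1·1.8) = 3.1·e^(−5.5800) = 0.011695
Unnormalised posteriors:
  π_I·f_I = 0.30 × 0.203757 = 0.0611272
  π_II·f_II = 0.12 × 0.112643 = 0.0135172
  π_III·f_III = 0.31 × 0.070495 = 0.0218535
  π_IV·f_IV = 0.27 × 0.011695 = 0.00315764
Denominator: 0.0611272 + 0.0135172 + 0.0218535 + 0.00315764 = 0.0996555
P(Population I | 1.8) = 0.0611272 / 0.0996555 ≈ 0.6134

0.6134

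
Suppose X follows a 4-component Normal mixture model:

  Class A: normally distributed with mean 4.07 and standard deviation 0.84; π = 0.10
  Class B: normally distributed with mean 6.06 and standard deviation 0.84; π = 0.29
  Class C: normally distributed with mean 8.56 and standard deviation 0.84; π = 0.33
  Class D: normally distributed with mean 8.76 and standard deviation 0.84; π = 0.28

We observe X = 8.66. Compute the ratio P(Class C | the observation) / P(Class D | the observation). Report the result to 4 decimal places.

The posterior odds equal the prior odds times the likelihood ratio: (w_i/w_j)·(f_i(x)/f_j(x)).
Component likelihoods at x = 8.66:
  p_A = (1/(0.84·√(2π)))·exp(−(8.66−4.07)²/(2·0.84²)) = 0.474931·exp(-14.92921) = 1.5594e-07
  p_B = (1/(0.84·√(2π)))·exp(−(8.66−6.06)²/(2·0.84²)) = 0.474931·exp(-4.79025) = 0.00394686
  p_C = (1/(0.84·√(2π)))·exp(−(8.66−8.56)²/(2·0.84²)) = 0.474931·exp(-0.00709) = 0.471578
  p_D = (1/(0.84·√(2π)))·exp(−(8.66−8.76)²/(2·0.84²)) = 0.474931·exp(-0.00709) = 0.471578
Posterior odds = (w_C·p_C) / (w_D·p_D) = (0.33·0.471578) / (0.28·0.471578) = 0.155621 / 0.132042 ≈ 1.1786

1.1786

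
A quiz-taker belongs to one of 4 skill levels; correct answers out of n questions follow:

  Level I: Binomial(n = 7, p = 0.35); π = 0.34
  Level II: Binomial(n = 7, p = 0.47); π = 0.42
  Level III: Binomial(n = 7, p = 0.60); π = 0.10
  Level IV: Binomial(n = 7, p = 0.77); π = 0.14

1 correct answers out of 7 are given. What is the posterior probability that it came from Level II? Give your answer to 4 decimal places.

The responsibility of component k is π_k f_k(x) divided by Σ_j π_j f_j(x).
Component likelihoods at x = 1 correct answers out of 7:
  p_I = 0.184776
  p_II = 0.0729207
  p_III = 0.0172032
  p_IV = 0.000797913
Weight by the priors:
  π_I·p_I = 0.34 × 0.184776 = 0.0628239
  π_II·p_II = 0.42 × 0.0729207 = 0.0306267
  π_III·p_III = 0.10 × 0.0172032 = 0.00172032
  π_IV·p_IV = 0.14 × 0.000797913 = 0.000111708
Evidence: 0.0628239 + 0.0306267 + 0.00172032 + 0.000111708 = 0.0952827
So the posterior for Level II is 0.0306267 / 0.0952827 ≈ 0.3214.

0.3214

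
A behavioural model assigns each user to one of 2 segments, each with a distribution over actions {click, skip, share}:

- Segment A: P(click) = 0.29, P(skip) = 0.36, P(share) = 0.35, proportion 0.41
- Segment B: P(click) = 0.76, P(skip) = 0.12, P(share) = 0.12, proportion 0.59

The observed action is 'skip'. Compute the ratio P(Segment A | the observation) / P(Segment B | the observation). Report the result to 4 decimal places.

Since P(k|x) ∝ w_k f_k(x), the posterior odds are w_i f_i(x) / (w_j f_j(x)).
Evaluate each component's likelihood at the observed value:
  p_A = 0.36
  p_B = 0.12
Odds = (0.41/0.59) × (0.36/0.12) = 0.694915 × 3 ≈ 2.0847

2.0847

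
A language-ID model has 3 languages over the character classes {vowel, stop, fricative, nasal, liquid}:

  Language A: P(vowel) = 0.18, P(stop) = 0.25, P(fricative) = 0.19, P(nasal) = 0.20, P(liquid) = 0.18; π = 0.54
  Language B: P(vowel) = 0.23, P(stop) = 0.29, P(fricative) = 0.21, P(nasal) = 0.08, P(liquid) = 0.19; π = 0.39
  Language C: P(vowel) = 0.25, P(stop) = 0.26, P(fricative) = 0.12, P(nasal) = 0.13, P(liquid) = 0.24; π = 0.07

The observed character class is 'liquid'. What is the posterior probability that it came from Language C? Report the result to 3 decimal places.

0.089

The responsibility of component k is π_k f_k(x) divided by Σ_j π_j f_j(x).
Component likelihoods at x = 'liquid':
  L_A = 0.18
  L_B = 0.19
  L_C = 0.24
Weight by the priors:
  π_A·L_A = 0.54 × 0.18 = 0.0972
  π_B·L_B = 0.39 × 0.19 = 0.0741
  π_C·L_C = 0.07 × 0.24 = 0.0168
Sum: 0.0972 + 0.0741 + 0.0168 = 0.1881
So the posterior for Language C is 0.0168 / 0.1881 ≈ 0.089.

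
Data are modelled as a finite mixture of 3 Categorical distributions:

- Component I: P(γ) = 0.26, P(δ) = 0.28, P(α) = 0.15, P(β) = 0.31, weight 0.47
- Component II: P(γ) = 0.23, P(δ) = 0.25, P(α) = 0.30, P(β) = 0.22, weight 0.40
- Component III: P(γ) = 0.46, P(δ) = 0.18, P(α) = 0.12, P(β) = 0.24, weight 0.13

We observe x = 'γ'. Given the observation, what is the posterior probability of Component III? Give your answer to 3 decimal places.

The responsibility of component k is π_k f_k(x) divided by Σ_j π_j f_j(x).
Evaluate each component's likelihood at the observed value:
  p_I = 0.26
  p_II = 0.23
  p_III = 0.46
Unnormalised posteriors:
  π_I·p_I = 0.47 × 0.26 = 0.1222
  π_II·p_II = 0.40 × 0.23 = 0.092
  π_III·p_III = 0.13 × 0.46 = 0.0598
Denominator: 0.1222 + 0.092 + 0.0598 = 0.274
So the posterior for Component III is 0.0598 / 0.274 ≈ 0.218.

0.218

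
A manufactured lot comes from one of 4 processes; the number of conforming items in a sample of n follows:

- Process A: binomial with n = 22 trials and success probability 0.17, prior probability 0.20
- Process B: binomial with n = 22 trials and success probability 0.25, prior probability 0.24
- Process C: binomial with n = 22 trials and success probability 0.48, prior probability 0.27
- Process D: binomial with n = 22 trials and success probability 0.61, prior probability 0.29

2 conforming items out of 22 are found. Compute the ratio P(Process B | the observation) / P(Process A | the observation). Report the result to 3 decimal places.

0.342

Since P(k|x) ∝ π_k f_k(x), the posterior odds are π_i f_i(x) / (π_j f_j(x)).
Binomial probabilities:
  f_A = C(22,2)·0.17^2·0.83^20 = 231·0.0289·0.0240748 = 0.160721
  f_B = C(22,2)·0.25^2·0.75^20 = 231·0.0625·0.00317121 = 0.0457844
  f_C = C(22,2)·0.48^2·0.52^20 = 231·0.2304·2.08962e-06 = 0.000111214
  f_D = C(22,2)·0.61^2·0.39^20 = 231·0.3721·6.62662e-09 = 5.69592e-07
Posterior odds = (π_B·f_B) / (π_A·f_A) = (0.24·0.0457844) / (0.20·0.160721) = 0.0109882 / 0.0321441 ≈ 0.342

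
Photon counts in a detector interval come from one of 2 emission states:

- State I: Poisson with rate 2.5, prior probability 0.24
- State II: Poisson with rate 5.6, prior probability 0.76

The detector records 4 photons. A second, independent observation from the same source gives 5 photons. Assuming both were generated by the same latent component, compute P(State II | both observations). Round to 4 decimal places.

Apply Bayes' rule: the posterior for each component is proportional to its prior times its likelihood at x.
Since both observations come from the same component, the likelihood for component k is f_k(x₁)·f_k(x₂).
  L_I = [e^(−2.5)·2.5^4/4! = 0.133602] × [0.0668009] = 0.00892473
  L_II = [e^(−5.6)·5.6^4/4! = 0.151528] × [0.169711] = 0.0257159
Prior × likelihood for each component:
  w_I·L_I = 0.24 × 0.00892473 = 0.00214194
  w_II·L_II = 0.76 × 0.0257159 = 0.0195441
Marginal: 0.00214194 + 0.0195441 = 0.021686
P(State II | x) = 0.0195441 / 0.021686 ≈ 0.9012

0.9012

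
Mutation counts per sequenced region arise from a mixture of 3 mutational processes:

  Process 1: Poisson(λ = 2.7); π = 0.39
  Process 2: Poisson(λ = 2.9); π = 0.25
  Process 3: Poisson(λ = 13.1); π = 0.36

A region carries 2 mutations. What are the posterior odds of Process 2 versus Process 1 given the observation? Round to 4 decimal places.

0.6055

Posterior odds = (w_i f_i(x)) / (w_j f_j(x)); the normalising sum cancels.
Component likelihoods at x = 2 mutations:
  p_1 = e^(−2.7)·2.7^2/2! = 0.244964
  p_2 = e^(−2.9)·2.9^2/2! = 0.231373
  p_3 = e^(−13.1)·13.1^2/2! = 0.000175491
Posterior odds = (w_2·p_2) / (w_1·p_1) = (0.25·0.231373) / (0.39·0.244964) = 0.0578432 / 0.095536 ≈ 0.6055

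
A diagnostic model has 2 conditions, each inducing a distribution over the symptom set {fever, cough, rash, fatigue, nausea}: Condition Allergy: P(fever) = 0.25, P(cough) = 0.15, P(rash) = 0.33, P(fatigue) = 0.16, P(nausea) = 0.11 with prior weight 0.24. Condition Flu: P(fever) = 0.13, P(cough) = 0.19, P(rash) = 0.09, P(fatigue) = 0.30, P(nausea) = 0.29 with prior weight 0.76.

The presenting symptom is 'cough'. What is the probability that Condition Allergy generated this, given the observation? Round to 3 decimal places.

0.200

Apply Bayes' rule: the posterior for each component is proportional to its prior times its likelihood at x.
Component likelihoods at x = 'cough':
  L_Allergy = P(cough | comp) = 0.15
  L_Flu = P(cough | comp) = 0.19
Prior × likelihood for each component:
  P(Z=Allergy)·L_Allergy = 0.24 × 0.15 = 0.036
  P(Z=Flu)·L_Flu = 0.76 × 0.19 = 0.1444
Marginal: 0.036 + 0.1444 = 0.1804
Responsibility of Condition Allergy: 0.036 / 0.1804 ≈ 0.200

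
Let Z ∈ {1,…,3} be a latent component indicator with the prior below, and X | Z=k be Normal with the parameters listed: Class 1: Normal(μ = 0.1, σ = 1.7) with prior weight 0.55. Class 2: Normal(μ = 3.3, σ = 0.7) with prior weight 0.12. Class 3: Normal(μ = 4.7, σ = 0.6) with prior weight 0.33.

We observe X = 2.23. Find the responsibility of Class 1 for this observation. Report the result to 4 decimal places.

Apply Bayes' rule: the posterior for each component is proportional to its prior times its likelihood at x.
Component likelihoods at x = 2.23:
  f_1 = 0.107046
  f_2 = 0.177191
  f_3 = 0.000138924
Prior × likelihood for each component:
  w_1·f_1 = 0.55 × 0.107046 = 0.0588752
  w_2·f_2 = 0.12 × 0.177191 = 0.0212629
  w_3·f_3 = 0.33 × 0.000138924 = 4.58448e-05
Denominator: 0.0588752 + 0.0212629 + 4.58448e-05 = 0.080184
Responsibility of Class 1: 0.0588752 / 0.080184 ≈ 0.7343

0.7343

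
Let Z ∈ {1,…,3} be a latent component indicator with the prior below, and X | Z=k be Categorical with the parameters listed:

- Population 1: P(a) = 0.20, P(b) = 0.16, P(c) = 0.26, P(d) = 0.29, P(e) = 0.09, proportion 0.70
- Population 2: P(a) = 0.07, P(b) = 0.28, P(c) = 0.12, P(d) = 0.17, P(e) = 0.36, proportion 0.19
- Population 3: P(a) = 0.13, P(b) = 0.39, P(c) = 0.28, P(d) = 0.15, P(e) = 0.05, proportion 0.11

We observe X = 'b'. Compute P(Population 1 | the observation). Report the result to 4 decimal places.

0.5382

The responsibility of component k is π_k f_k(x) divided by Σ_j π_j f_j(x).
Categorical probabilities:
  L_1 = 0.16
  L_2 = 0.28
  L_3 = 0.39
Multiply by the mixture weights:
  π_1·L_1 = 0.70 × 0.16 = 0.112
  π_2·L_2 = 0.19 × 0.28 = 0.0532
  π_3·L_3 = 0.11 × 0.39 = 0.0429
Evidence: 0.112 + 0.0532 + 0.0429 = 0.2081
P(Population 1 | data) = 0.112 / 0.2081 ≈ 0.5382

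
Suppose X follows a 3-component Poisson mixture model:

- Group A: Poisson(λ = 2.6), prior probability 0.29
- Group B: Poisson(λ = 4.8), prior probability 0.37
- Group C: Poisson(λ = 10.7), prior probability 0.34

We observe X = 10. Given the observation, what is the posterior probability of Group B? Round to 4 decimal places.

0.1157

By Bayes' theorem, P(k | x) = P(Z=k) f_k(x) / Σ_j P(Z=j) f_j(x).
Poisson probabilities:
  p_A = e^(−2.6)·2.6^10/10! = 0.000288938
  p_B = e^(−4.8)·4.8^10/10! = 0.0147243
  p_C = e^(−10.7)·10.7^10/10! = 0.122215
Unnormalised posteriors:
  P(Z=A)·p_A = 0.29 × 0.000288938 = 8.3792e-05
  P(Z=B)·p_B = 0.37 × 0.0147243 = 0.00544801
  P(Z=C)·p_C = 0.34 × 0.122215 = 0.041553
Marginal: 8.3792e-05 + 0.00544801 + 0.041553 = 0.0470848
P(Group B | x) ≈ 0.1157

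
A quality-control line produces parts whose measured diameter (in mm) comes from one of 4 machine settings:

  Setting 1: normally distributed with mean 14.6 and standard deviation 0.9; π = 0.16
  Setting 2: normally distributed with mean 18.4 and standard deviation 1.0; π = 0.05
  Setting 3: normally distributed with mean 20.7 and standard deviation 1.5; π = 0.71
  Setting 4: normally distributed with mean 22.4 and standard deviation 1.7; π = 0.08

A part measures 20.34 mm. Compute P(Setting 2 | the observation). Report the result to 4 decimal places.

The responsibility of component k is π_k f_k(x) divided by Σ_j π_j f_j(x).
Normal densities:
  f_1 = 6.51592e-10
  f_2 = 0.0607652
  f_3 = 0.258411
  f_4 = 0.112618
Unnormalised posteriors:
  π_1·f_1 = 0.16 × 6.51592e-10 = 1.04255e-10
  π_2·f_2 = 0.05 × 0.0607652 = 0.00303826
  π_3·f_3 = 0.71 × 0.258411 = 0.183472
  π_4·f_4 = 0.08 × 0.112618 = 0.00900944
Normaliser: 1.04255e-10 + 0.00303826 + 0.183472 + 0.00900944 = 0.19552
P(Setting 2 | 20.34 mm) = 0.00303826 / 0.19552 ≈ 0.0155

0.0155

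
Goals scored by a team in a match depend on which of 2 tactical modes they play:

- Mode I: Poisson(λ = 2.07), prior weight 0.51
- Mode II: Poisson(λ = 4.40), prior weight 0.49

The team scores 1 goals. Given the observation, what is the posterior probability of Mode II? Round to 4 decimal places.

0.1658

The responsibility of component k is π_k f_k(x) divided by Σ_j π_j f_j(x).
Component likelihoods at x = 1 goals:
  f_I = e^(−2.07)·2.07^1/1! = 0.261205
  f_II = e^(−4.40)·4.40^1/1! = 0.0540203
Multiply by the mixture weights:
  π_I·f_I = 0.51 × 0.261205 = 0.133214
  π_II·f_II = 0.49 × 0.0540203 = 0.0264699
Marginal: 0.133214 + 0.0264699 = 0.159684
Responsibility of Mode II: 0.0264699 / 0.159684 ≈ 0.1658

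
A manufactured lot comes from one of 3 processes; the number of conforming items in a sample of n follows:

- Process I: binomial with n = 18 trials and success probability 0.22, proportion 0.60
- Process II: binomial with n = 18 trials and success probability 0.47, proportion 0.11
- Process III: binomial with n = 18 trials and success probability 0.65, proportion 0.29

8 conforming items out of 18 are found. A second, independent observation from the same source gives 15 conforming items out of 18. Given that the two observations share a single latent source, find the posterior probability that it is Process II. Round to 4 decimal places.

0.0460

P(component k | x) = P(Z=k)·f_k(x) / marginal(x), where marginal(x) = Σ_j P(Z=j)·f_j(x).
Since both observations come from the same component, the likelihood for component k is f_k(x₁)·f_k(x₂).
  p_I = [C(18,8)·0.22^8·0.78^10 = 43758·5.48759e-06·0.0833578 = 0.0200164] × [5.30047e-08] = 1.06096e-09
  p_II = [C(18,8)·0.47^8·0.53^10 = 43758·0.00238113·0.00174887 = 0.182221] × [0.0014655] = 0.000267045
  p_III = [C(18,8)·0.65^8·0.35^10 = 43758·0.0318645·2.75855e-05 = 0.0384631] × [0.0546506] = 0.00210203
Weight by the priors:
  P(Z=I)·p_I = 0.60 × 1.06096e-09 = 6.36576e-10
  P(Z=II)·p_II = 0.11 × 0.000267045 = 2.9375e-05
  P(Z=III)·p_III = 0.29 × 0.00210203 = 0.000609589
Sum: 6.36576e-10 + 2.9375e-05 + 0.000609589 = 0.000638965
Responsibility of Process II: 2.9375e-05 / 0.000638965 ≈ 0.0460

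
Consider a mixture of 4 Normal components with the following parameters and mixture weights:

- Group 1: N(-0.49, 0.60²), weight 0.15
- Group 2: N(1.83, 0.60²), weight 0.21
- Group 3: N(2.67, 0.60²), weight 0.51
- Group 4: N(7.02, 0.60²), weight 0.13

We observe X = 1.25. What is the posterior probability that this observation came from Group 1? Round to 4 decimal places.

P(component k | x) = w_k·f_k(x) / marginal(x), where marginal(x) = Σ_j w_j·f_j(x).
Component likelihoods at x = 1.25:
  p_1 = (1/(0.60·√(2π)))·exp(−(1.25−-0.49)²/(2·0.60²)) = 0.664904·exp(-4.20500) = 0.00992089
  p_2 = (1/(0.60·√(2π)))·exp(−(1.25−1.83)²/(2·0.60²)) = 0.664904·exp(-0.46722) = 0.416722
  p_3 = (1/(0.60·√(2π)))·exp(−(1.25−2.67)²/(2·0.60²)) = 0.664904·exp(-2.80056) = 0.0404104
  p_4 = (1/(0.60·√(2π)))·exp(−(1.25−7.02)²/(2·0.60²)) = 0.664904·exp(-46.24014) = 5.50708e-21
Multiply by the mixture weights:
  w_1·p_1 = 0.15 × 0.00992089 = 0.00148813
  w_2·p_2 = 0.21 × 0.416722 = 0.0875117
  w_3·p_3 = 0.51 × 0.0404104 = 0.0206093
  w_4·p_4 = 0.13 × 5.50708e-21 = 7.15921e-22
Marginal: 0.00148813 + 0.0875117 + 0.0206093 + 7.15921e-22 = 0.109609
So the posterior for Group 1 is 0.00148813 / 0.109609 ≈ 0.0136.

0.0136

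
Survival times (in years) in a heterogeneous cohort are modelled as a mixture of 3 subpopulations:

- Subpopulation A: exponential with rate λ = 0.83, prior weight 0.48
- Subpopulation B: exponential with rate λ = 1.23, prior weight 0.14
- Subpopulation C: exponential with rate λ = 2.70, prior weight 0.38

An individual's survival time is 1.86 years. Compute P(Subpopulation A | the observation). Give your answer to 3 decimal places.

Posterior ∝ prior × likelihood, so P(k | x) ∝ P(Z=k) f_k(x); normalise over all components.
Component likelihoods at x = 1.86 years:
  p_A = 0.83·e^(−0.83·1.86) = 0.83·e^(−1.5438) = 0.177261
  p_B = 1.23·e^(−1.23·1.86) = 1.23·e^(−2.2878) = 0.124832
  p_C = 2.70·e^(−2.70·1.86) = 2.70·e^(−5.0220) = 0.0177966
Weight by the priors:
  P(Z=A)·p_A = 0.48 × 0.177261 = 0.0850855
  P(Z=B)·p_B = 0.14 × 0.124832 = 0.0174765
  P(Z=C)·p_C = 0.38 × 0.0177966 = 0.00676271
Marginal: 0.0850855 + 0.0174765 + 0.00676271 = 0.109325
P(Subpopulation A | the observation) = 0.0850855 / 0.109325 ≈ 0.778

0.778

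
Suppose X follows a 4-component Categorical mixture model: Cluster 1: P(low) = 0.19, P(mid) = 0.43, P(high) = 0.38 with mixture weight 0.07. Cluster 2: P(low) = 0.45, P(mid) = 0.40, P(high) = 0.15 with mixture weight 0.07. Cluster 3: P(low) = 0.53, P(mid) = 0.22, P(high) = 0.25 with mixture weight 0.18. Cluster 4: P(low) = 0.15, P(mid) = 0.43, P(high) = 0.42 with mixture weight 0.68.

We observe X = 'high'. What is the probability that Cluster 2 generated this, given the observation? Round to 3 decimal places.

Apply Bayes' rule: the posterior for each component is proportional to its prior times its likelihood at x.
Component likelihoods at x = 'high':
  p_1 = P(high | comp) = 0.38
  p_2 = P(high | comp) = 0.15
  p_3 = P(high | comp) = 0.25
  p_4 = P(high | comp) = 0.42
Weight by the priors:
  w_1·p_1 = 0.07 × 0.38 = 0.0266
  w_2·p_2 = 0.07 × 0.15 = 0.0105
  w_3·p_3 = 0.18 × 0.25 = 0.045
  w_4·p_4 = 0.68 × 0.42 = 0.2856
Marginal: 0.0266 + 0.0105 + 0.045 + 0.2856 = 0.3677
P(Cluster 2 | x) = 0.0105 / 0.3677 ≈ 0.029

0.029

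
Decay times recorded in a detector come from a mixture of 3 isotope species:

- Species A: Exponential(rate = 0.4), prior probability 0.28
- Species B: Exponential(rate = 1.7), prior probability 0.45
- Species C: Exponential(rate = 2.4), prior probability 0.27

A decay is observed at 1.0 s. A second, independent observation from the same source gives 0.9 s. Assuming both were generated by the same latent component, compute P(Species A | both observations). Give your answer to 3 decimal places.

0.236

The responsibility of component k is w_k f_k(x) divided by Σ_j w_j f_j(x).
Since both observations come from the same component, the likelihood for component k is f_k(x₁)·f_k(x₂).
  L_A = [0.4·e^(−0.4·1.0) = 0.4·e^(−0.4000) = 0.268128] × [0.279071] = 0.0748266
  L_B = [1.7·e^(−1.7·1.0) = 1.7·e^(−1.7000) = 0.310562] × [0.368111] = 0.114321
  L_C = [2.4·e^(−2.4·1.0) = 2.4·e^(−2.4000) = 0.217723] × [0.27678] = 0.0602615
Weight by the priors:
  w_A·L_A = 0.28 × 0.0748266 = 0.0209515
  w_B·L_B = 0.45 × 0.114321 = 0.0514445
  w_C·L_C = 0.27 × 0.0602615 = 0.0162706
Denominator: 0.0209515 + 0.0514445 + 0.0162706 = 0.0886666
P(Species A | x) ≈ 0.236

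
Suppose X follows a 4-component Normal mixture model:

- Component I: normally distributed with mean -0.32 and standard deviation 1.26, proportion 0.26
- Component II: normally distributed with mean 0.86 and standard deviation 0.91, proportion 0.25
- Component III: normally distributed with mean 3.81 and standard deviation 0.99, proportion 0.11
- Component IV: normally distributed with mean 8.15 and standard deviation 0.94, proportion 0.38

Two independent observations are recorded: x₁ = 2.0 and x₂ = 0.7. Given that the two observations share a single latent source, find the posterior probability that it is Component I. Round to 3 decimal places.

Posterior ∝ prior × likelihood, so P(k | x) ∝ π_k f_k(x); normalise over all components.
Since both observations come from the same component, the likelihood for component k is f_k(x₁)·f_k(x₂).
  p_I = [(1/(1.26·√(2π)))·exp(−(2.0−-0.32)²/(2·1.26²)) = 0.316621·exp(-1.69514) = 0.0581234] × [0.228159] = 0.0132613
  p_II = [(1/(0.91·√(2π)))·exp(−(2.0−0.86)²/(2·0.91²)) = 0.438398·exp(-0.78469) = 0.200024] × [0.431674] = 0.0863453
  p_III = [(1/(0.99·√(2π)))·exp(−(2.0−3.81)²/(2·0.99²)) = 0.402972·exp(-1.67131) = 0.0757591] × [0.00289975] = 0.000219683
  p_IV = [(1/(0.94·√(2π)))·exp(−(2.0−8.15)²/(2·0.94²)) = 0.424407·exp(-21.40250) = 2.15176e-10] × [9.72486e-15] = 2.09256e-24
Multiply by the mixture weights:
  π_I·p_I = 0.26 × 0.0132613 = 0.00344795
  π_II·p_II = 0.25 × 0.0863453 = 0.0215863
  π_III·p_III = 0.11 × 0.000219683 = 2.41651e-05
  π_IV·p_IV = 0.38 × 2.09256e-24 = 7.95172e-25
Sum: 0.00344795 + 0.0215863 + 2.41651e-05 + 7.95172e-25 = 0.0250584
P(Component I | data) ≈ 0.138

0.138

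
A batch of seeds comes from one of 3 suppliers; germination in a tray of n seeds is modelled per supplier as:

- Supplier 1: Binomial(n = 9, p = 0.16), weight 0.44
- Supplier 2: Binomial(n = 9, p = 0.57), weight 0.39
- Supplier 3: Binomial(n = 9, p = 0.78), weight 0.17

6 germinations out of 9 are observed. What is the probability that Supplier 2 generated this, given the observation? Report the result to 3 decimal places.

Posterior ∝ prior × likelihood, so P(k | x) ∝ w_k f_k(x); normalise over all components.
Component likelihoods at x = 6 germinations out of 9:
  f_1 = 0.00083529
  f_2 = 0.229052
  f_3 = 0.201426
Weight by the priors:
  w_1·f_1 = 0.44 × 0.00083529 = 0.000367527
  w_2·f_2 = 0.39 × 0.229052 = 0.0893302
  w_3·f_3 = 0.17 × 0.201426 = 0.0342424
Denominator: 0.000367527 + 0.0893302 + 0.0342424 = 0.12394
P(Supplier 2 | data) ≈ 0.721

0.721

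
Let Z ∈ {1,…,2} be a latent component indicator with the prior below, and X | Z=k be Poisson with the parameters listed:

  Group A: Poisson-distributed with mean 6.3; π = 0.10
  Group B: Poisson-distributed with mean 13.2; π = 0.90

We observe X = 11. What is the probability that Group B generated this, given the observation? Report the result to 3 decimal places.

0.969

Posterior ∝ prior × likelihood, so P(k | x) ∝ π_k f_k(x); normalise over all components.
Component likelihoods at x = 11:
  p_A = 0.0285453
  p_B = 0.0982812
Weight by the priors:
  π_A·p_A = 0.10 × 0.0285453 = 0.00285453
  π_B·p_B = 0.90 × 0.0982812 = 0.0884531
Normaliser: 0.00285453 + 0.0884531 = 0.0913076
Responsibility of Group B: 0.0884531 / 0.0913076 ≈ 0.969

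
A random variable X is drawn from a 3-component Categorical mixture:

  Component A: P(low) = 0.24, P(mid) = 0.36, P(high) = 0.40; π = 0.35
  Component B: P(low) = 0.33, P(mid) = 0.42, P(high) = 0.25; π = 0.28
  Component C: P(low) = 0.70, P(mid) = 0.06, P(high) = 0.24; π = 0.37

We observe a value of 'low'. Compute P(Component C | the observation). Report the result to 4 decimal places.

0.5949

P(component k | x) = w_k·f_k(x) / marginal(x), where marginal(x) = Σ_j w_j·f_j(x).
Component likelihoods at x = 'low':
  f_A = P(low | comp) = 0.24
  f_B = P(low | comp) = 0.33
  f_C = P(low | comp) = 0.70
Unnormalised posteriors:
  w_A·f_A = 0.35 × 0.24 = 0.084
  w_B·f_B = 0.28 × 0.33 = 0.0924
  w_C·f_C = 0.37 × 0.7 = 0.259
Normaliser: 0.084 + 0.0924 + 0.259 = 0.4354
So the posterior for Component C is 0.259 / 0.4354 ≈ 0.5949.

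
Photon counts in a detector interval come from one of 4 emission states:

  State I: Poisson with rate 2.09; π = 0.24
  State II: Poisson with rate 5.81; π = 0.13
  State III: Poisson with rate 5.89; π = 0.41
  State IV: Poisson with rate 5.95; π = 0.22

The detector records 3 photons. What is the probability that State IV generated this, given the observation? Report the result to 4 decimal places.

The responsibility of component k is w_k f_k(x) divided by Σ_j w_j f_j(x).
Poisson probabilities:
  f_I = 0.188197
  f_II = 0.0979775
  f_III = 0.0942324
  f_IV = 0.0914845
Prior × likelihood for each component:
  w_I·f_I = 0.24 × 0.188197 = 0.0451672
  w_II·f_II = 0.13 × 0.0979775 = 0.0127371
  w_III·f_III = 0.41 × 0.0942324 = 0.0386353
  w_IV·f_IV = 0.22 × 0.0914845 = 0.0201266
Marginal: 0.0451672 + 0.0127371 + 0.0386353 + 0.0201266 = 0.116666
P(State IV | data) ≈ 0.1725

0.1725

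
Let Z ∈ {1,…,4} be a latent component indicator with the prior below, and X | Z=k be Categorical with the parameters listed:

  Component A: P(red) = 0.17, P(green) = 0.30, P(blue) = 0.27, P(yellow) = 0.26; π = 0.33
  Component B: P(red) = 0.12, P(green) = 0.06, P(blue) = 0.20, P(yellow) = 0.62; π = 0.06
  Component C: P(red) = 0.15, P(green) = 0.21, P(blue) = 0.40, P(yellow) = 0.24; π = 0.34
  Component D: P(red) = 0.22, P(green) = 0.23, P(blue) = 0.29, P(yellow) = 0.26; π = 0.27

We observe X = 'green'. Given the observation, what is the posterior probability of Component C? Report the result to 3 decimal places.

0.302

The responsibility of component k is w_k f_k(x) divided by Σ_j w_j f_j(x).
Component likelihoods at x = 'green':
  p_A = 0.3
  p_B = 0.06
  p_C = 0.21
  p_D = 0.23
Unnormalised posteriors:
  w_A·p_A = 0.33 × 0.3 = 0.099
  w_B·p_B = 0.06 × 0.06 = 0.0036
  w_C·p_C = 0.34 × 0.21 = 0.0714
  w_D·p_D = 0.27 × 0.23 = 0.0621
Evidence: 0.099 + 0.0036 + 0.0714 + 0.0621 = 0.2361
So the posterior for Component C is 0.0714 / 0.2361 ≈ 0.302.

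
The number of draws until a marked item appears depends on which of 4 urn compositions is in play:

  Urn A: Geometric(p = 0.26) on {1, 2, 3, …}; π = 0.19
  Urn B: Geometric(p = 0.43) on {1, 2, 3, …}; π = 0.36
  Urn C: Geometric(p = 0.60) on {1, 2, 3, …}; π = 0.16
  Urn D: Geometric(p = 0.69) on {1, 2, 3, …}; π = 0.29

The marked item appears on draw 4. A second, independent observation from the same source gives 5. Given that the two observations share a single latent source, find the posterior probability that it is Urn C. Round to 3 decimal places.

0.032

P(component k | x) = w_k·f_k(x) / marginal(x), where marginal(x) = Σ_j w_j·f_j(x).
Since both observations come from the same component, the likelihood for component k is f_k(x₁)·f_k(x₂).
  f_A = [0.26·(1−0.26)^3 = 0.26·0.405224 = 0.105358] × [0.0779651] = 0.00821427
  f_B = [0.43·(1−0.43)^3 = 0.43·0.185193 = 0.079633] × [0.0453908] = 0.00361461
  f_C = [0.60·(1−0.60)^3 = 0.60·0.064 = 0.0384] × [0.01536] = 0.000589824
  f_D = [0.69·(1−0.69)^3 = 0.69·0.029791 = 0.0205558] × [0.00637229] = 0.000130988
Unnormalised posteriors:
  w_A·f_A = 0.19 × 0.00821427 = 0.00156071
  w_B·f_B = 0.36 × 0.00361461 = 0.00130126
  w_C·f_C = 0.16 × 0.000589824 = 9.43718e-05
  w_D·f_D = 0.29 × 0.000130988 = 3.79864e-05
Evidence: 0.00156071 + 0.00130126 + 9.43718e-05 + 3.79864e-05 = 0.00299433
So the posterior for Urn C is 9.43718e-05 / 0.00299433 ≈ 0.032.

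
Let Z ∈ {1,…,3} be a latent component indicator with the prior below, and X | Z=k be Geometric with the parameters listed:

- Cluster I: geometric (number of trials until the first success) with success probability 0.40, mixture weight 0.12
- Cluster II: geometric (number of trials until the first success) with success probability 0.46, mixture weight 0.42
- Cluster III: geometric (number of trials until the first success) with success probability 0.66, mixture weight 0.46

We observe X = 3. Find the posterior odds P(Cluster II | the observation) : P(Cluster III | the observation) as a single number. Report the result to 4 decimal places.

1.6052

The posterior odds equal the prior odds times the likelihood ratio: (π_i/π_j)·(f_i(x)/f_j(x)).
Geometric probabilities:
  f_I = 0.40·(1−0.40)^2 = 0.40·0.36 = 0.144
  f_II = 0.46·(1−0.46)^2 = 0.46·0.2916 = 0.134136
  f_III = 0.66·(1−0.66)^2 = 0.66·0.1156 = 0.076296
0.0563371 / 0.0350962 ≈ 1.6052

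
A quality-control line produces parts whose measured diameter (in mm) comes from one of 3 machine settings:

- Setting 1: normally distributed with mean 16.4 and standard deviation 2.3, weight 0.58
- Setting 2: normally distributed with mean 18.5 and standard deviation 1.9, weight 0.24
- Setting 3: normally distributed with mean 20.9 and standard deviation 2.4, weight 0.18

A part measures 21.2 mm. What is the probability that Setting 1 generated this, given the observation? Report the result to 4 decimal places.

0.1917

P(component k | x) = π_k·f_k(x) / marginal(x), where marginal(x) = Σ_j π_j·f_j(x).
Evaluate each component's likelihood at the observed value:
  p_1 = (1/(2.3·√(2π)))·exp(−(21.2−16.4)²/(2·2.3²)) = 0.173453·exp(-2.17769) = 0.0196527
  p_2 = (1/(1.9·√(2π)))·exp(−(21.2−18.5)²/(2·1.9²)) = 0.209970·exp(-1.00970) = 0.0764982
  p_3 = (1/(2.4·√(2π)))·exp(−(21.2−20.9)²/(2·2.4²)) = 0.166226·exp(-0.00781) = 0.164932
Unnormalised posteriors:
  π_1·p_1 = 0.58 × 0.0196527 = 0.0113986
  π_2·p_2 = 0.24 × 0.0764982 = 0.0183596
  π_3·p_3 = 0.18 × 0.164932 = 0.0296878
Marginal: 0.0113986 + 0.0183596 + 0.0296878 = 0.059446
P(Setting 1 | 21.2 mm) = 0.0113986 / 0.059446 ≈ 0.1917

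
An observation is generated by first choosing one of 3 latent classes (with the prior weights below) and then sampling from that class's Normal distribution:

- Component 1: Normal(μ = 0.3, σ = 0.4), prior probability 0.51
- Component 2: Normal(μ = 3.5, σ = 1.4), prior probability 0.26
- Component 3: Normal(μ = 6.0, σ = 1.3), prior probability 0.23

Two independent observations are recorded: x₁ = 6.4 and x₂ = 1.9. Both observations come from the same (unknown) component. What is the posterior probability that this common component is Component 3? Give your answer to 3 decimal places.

0.100

Posterior ∝ prior × likelihood, so P(k | x) ∝ w_k f_k(x); normalise over all components.
Since both observations come from the same component, the likelihood for component k is f_k(x₁)·f_k(x₂).
  f_1 = [(1/(0.4·√(2π)))·exp(−(6.4−0.3)²/(2·0.4²)) = 0.997356·exp(-116.28125) = 3.1517e-51] × [0.000334576] = 1.05448e-54
  f_2 = [(1/(1.4·√(2π)))·exp(−(6.4−3.5)²/(2·1.4²)) = 0.284959·exp(-2.14541) = 0.033346] × [0.148307] = 0.00494543
  f_3 = [(1/(1.3·√(2π)))·exp(−(6.4−6.0)²/(2·1.3²)) = 0.306879·exp(-0.04734) = 0.29269] × [0.00212353] = 0.000621537
Multiply by the mixture weights:
  w_1·f_1 = 0.51 × 1.05448e-54 = 5.37786e-55
  w_2·f_2 = 0.26 × 0.00494543 = 0.00128581
  w_3·f_3 = 0.23 × 0.000621537 = 0.000142953
Evidence: 5.37786e-55 + 0.00128581 + 0.000142953 = 0.00142877
Responsibility of Component 3: 0.000142953 / 0.00142877 ≈ 0.100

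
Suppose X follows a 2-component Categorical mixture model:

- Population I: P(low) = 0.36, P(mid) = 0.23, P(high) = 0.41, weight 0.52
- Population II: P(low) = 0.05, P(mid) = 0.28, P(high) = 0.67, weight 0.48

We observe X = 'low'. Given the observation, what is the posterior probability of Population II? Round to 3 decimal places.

0.114

P(component k | x) = P(Z=k)·f_k(x) / marginal(x), where marginal(x) = Σ_j P(Z=j)·f_j(x).
Evaluate each component's likelihood at the observed value:
  f_I = 0.36
  f_II = 0.05
Prior × likelihood for each component:
  P(Z=I)·f_I = 0.52 × 0.36 = 0.1872
  P(Z=II)·f_II = 0.48 × 0.05 = 0.024
Normaliser: 0.1872 + 0.024 = 0.2112
Responsibility of Population II: 0.024 / 0.2112 ≈ 0.114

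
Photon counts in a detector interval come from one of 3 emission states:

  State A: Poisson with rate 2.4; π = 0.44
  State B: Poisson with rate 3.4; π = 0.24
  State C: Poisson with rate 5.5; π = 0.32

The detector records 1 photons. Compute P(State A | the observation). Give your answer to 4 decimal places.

0.7356

P(component k | x) = P(Z=k)·f_k(x) / marginal(x), where marginal(x) = Σ_j P(Z=j)·f_j(x).
Component likelihoods at x = 1 photons:
  p_A = 0.217723
  p_B = 0.113469
  p_C = 0.0224772
Multiply by the mixture weights:
  P(Z=A)·p_A = 0.44 × 0.217723 = 0.0957982
  P(Z=B)·p_B = 0.24 × 0.113469 = 0.0272326
  P(Z=C)·p_C = 0.32 × 0.0224772 = 0.00719272
Marginal: 0.0957982 + 0.0272326 + 0.00719272 = 0.130223
P(State A | the observation) ≈ 0.7356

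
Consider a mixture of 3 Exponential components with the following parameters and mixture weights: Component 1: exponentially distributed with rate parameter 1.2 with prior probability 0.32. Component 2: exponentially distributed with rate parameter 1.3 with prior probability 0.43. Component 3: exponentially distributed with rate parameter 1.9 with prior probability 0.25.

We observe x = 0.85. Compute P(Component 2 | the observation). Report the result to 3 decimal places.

0.443

Posterior ∝ prior × likelihood, so P(k | x) ∝ w_k f_k(x); normalise over all components.
Exponential densities:
  p_1 = 0.432714
  p_2 = 0.430574
  p_3 = 0.377892
Multiply by the mixture weights:
  w_1·p_1 = 0.32 × 0.432714 = 0.138468
  w_2·p_2 = 0.43 × 0.430574 = 0.185147
  w_3·p_3 = 0.25 × 0.377892 = 0.0944731
Normaliser: 0.138468 + 0.185147 + 0.0944731 = 0.418088
P(Component 2 | the observation) ≈ 0.443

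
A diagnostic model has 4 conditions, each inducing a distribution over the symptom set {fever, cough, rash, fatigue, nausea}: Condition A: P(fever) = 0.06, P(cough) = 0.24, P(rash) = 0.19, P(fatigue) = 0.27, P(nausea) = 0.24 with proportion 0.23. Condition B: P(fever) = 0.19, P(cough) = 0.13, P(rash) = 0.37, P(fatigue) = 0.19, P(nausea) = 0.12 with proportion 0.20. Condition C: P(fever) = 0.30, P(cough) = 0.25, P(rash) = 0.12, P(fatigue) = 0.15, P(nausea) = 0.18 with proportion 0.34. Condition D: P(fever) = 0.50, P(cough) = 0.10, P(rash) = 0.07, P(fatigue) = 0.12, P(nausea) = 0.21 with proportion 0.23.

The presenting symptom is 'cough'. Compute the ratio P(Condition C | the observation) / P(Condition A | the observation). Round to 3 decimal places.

Posterior odds = (P(Z=i) f_i(x)) / (P(Z=j) f_j(x)); the normalising sum cancels.
Categorical probabilities:
  L_A = 0.24
  L_B = 0.13
  L_C = 0.25
  L_D = 0.1
Odds = (0.34/0.23) × (0.25/0.24) = 1.47826 × 1.04167 ≈ 1.540

1.540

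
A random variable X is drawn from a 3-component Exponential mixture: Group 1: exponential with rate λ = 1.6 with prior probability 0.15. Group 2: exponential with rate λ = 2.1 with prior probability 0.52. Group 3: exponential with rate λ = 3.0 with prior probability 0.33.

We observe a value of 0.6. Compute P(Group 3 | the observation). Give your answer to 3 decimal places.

0.289

Posterior ∝ prior × likelihood, so P(k | x) ∝ P(Z=k) f_k(x); normalise over all components.
Exponential densities:
  p_1 = 0.612629
  p_2 = 0.595673
  p_3 = 0.495897
Multiply by the mixture weights:
  P(Z=1)·p_1 = 0.15 × 0.612629 = 0.0918943
  P(Z=2)·p_2 = 0.52 × 0.595673 = 0.30975
  P(Z=3)·p_3 = 0.33 × 0.495897 = 0.163646
Marginal: 0.0918943 + 0.30975 + 0.163646 = 0.56529
P(Group 3 | data) = 0.163646 / 0.56529 ≈ 0.289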